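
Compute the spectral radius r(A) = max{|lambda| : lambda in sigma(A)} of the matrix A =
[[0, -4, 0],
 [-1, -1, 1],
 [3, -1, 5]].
r(A) = 4

The eigenvalues of A are the roots of its characteristic polynomial. With M = A (coefficients from the trace, the sum of principal 2x2 minors, and det A):
  p(λ) = det(λ I - M) = λ^3 - 4λ^2 - 8λ + 32.
By the rational root theorem any rational root is an integer divisor of 32. Testing λ = 4: p(4) = 64 - 64 - 32 + 32 = 0, so λ = 4 is a root. Dividing out (λ - 4) leaves p(λ) = (λ - 4)(λ^2 - 8). For λ^2 - 8 the discriminant is 32. It is nonnegative but not a perfect square, so the roots are real and irrational: λ = ± sqrt(32)/2 ≈ 2.8284, -2.8284.
Thus the eigenvalues (to 4 decimals) are 2.8284 (modulus 2.8284); -2.8284 (modulus 2.8284); 4 (modulus 4). The spectral radius is the largest modulus: r(A) = 4. (Cross-check: r(A) ≤ ||A||_2 ≈ 6.0194; equality holds whenever A is normal, though it can also hold for some non-normal A.)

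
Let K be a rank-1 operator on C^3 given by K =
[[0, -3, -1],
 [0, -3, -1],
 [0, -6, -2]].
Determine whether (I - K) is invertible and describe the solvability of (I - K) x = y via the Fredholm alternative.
(I - K) is invertible (det(I - K) = 6 ≠ 0), so for every y in C^3 the equation (I - K) x = y has a unique solution.

K has rank 1, so it is an outer product K = u v^T: every row of K is a multiple of one row vector. Reading off the entries, u = (1, 1, 2) and v = (0, -3, -1) (row i of K equals u_i·v^T). A rank-one matrix u v^T satisfies K u = u (v·u) and kills the (2)-dimensional subspace v^⊥, so its characteristic polynomial is lambda^2 (lambda - v·u) with v·u = tr K = -5. Hence the eigenvalues of I - K are 1 (multiplicity 2) and 1 - (-5) = 6, so det(I - K) = 6. (Direct check: I - K =
[[1, 3, 1],
 [0, 4, 1],
 [0, 6, 3]]
has determinant 6.) The finite-dimensional Fredholm alternative says: either (I - K) is invertible, or ker(I - K) ≠ {0} and then range(I - K) = ker((I - K)^*)^⊥, with dim ker(I - K) = dim ker((I - K)^*). Since det(I - K) ≠ 0, 1 is not an eigenvalue of K and ker(I - K) = {0}, so we are in the first case: for every y there is a unique x = (I - K)^(-1) y. Explicitly, by the Sherman–Morrison formula, (I - u v^T)^(-1) = I + u v^T/(1 - v·u), i.e. (I - K)^(-1) = I + K/(6).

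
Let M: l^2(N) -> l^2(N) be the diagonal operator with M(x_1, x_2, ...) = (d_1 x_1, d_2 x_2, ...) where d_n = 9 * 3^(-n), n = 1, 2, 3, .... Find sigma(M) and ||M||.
sigma(M) = {9 * 3^(-n) : n ≥ 1} ∪ {0}; ||M|| = 3

A bounded diagonal operator on l^2 with diagonal entries d_n has spectrum equal to the closure of {d_n : n ≥ 1}: every d_n is an eigenvalue (with eigenvector e_n), so {d_n} ⊂ sigma(M); the spectrum is closed, so its closure is too; and for lambda not in the closure, (M - lambda I) has bounded inverse (the diagonal entries 1/(d_n - lambda) are bounded). For our sequence d_n = 9 * 3^(-n), n = 1, 2, 3, ...:
  - {d_n} = {9 * 3^(-n) : n ≥ 1}; the only limit point is 0
  - closure = {9 * 3^(-n) : n ≥ 1} ∪ {0}
For the norm: a diagonal operator has ||M|| = sup_n |d_n|. Here d_n = 9 * 3^(-n) is positive and decreasing, so sup_n |d_n| = d_1 = 9/3 = 3. So ||M|| = 3.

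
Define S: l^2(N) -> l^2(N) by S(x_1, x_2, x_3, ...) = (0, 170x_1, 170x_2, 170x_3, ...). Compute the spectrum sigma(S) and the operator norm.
sigma(S) = closed disk {z in C : |z| ≤ 170}; ||S|| = 170

Note S = 170·U where U is the unit right shift (U x)_k = x_{k-1} (with x_0 := 0); so ||S|| = 170||U|| and sigma(S) = 170·sigma(U). ||S x||^2 = sum_{k≥1} |170x_k|^2 = 28900||x||^2, so ||S|| = 170 and sigma(S) ⊂ {|z| ≤ 170}. For any |lambda| < 170, the equation (S - lambda I) x = 0 forces x_1 = 0, then 170x_k = lambda x_{k+1} ⇒ x = 0, so S has no eigenvalues. But (S - lambda I) is not surjective for |lambda| < 170: solving (S - lambda I) x = e_1 would require x_n proportional to (lambda/170)^(-n), which is not in l^2. So every |lambda| < 170 lies in the residual spectrum. The boundary |lambda| = 170 is in the approximate point spectrum (the spectrum is closed). Hence sigma(S) is the closed disk of radius 170.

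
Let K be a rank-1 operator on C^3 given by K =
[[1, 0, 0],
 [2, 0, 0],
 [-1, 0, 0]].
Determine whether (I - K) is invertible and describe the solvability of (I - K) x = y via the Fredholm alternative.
(I - K) is singular (det(I - K) = 0, i.e. 1 ∈ sigma(K)). (I - K) x = y is solvable iff y ⊥ ker((I - K)^*) = span{(1, 0, 0)}, i.e. iff y_1 = 0. When solvable, the solutions are x = y + c·(1, 2, -1), c arbitrary (ker(I - K) = span{(1, 2, -1)}, dimension 1).

K has rank 1, so it is an outer product K = u v^T: every row of K is a multiple of one row vector. Reading off the entries, u = (1, 2, -1) and v = (1, 0, 0) (row i of K equals u_i·v^T). A rank-one matrix u v^T satisfies K u = u (v·u) and kills the (2)-dimensional subspace v^⊥, so its characteristic polynomial is lambda^2 (lambda - v·u) with v·u = tr K = 1. Hence the eigenvalues of I - K are 1 (multiplicity 2) and 1 - (1) = 0, so det(I - K) = 0. (Direct check: I - K =
[[0, 0, 0],
 [-2, 1, 0],
 [1, 0, 1]]
has determinant 0.) So 1 is an eigenvalue of K and (I - K) is not invertible. The finite-dimensional Fredholm alternative says: either (I - K) is invertible, or ker(I - K) ≠ {0} and then range(I - K) = ker((I - K)^*)^⊥, with dim ker(I - K) = dim ker((I - K)^*). We are in the second case, so we need both kernels. Kernel of I - K: (I - K) u = u - u (v·u) = u - u = 0, so ker(I - K) = span{u} = span{(1, 2, -1)} (it is exactly 1-dimensional because rank(I - K) = 2). Kernel of the adjoint: K is real, so (I - K)^* = I - K^T = I - v u^T, and (I - v u^T) v = v - v (u·v) = 0; hence ker((I - K)^*) = span{v} = span{(1, 0, 0)}. Therefore (I - K) x = y is solvable iff <y, v> = 0, i.e. iff y_1 = 0. When this holds, K y = u (v·y) = 0, so (I - K) y = y and x = y is a particular solution; the full solution set is the line x = y + c·u = y + c·(1, 2, -1), c ∈ C.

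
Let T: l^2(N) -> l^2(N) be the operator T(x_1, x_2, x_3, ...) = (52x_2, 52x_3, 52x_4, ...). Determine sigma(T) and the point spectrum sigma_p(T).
sigma(T) = closed disk {z in C : |z| ≤ 52}; sigma_p(T) = open disk {z in C : |z| < 52}

Note T = 52·V where V is the unit left shift (V x)_k = x_{k+1}; so sigma(T) = 52·sigma(V) and ||T|| = 52||V||. ||T x||^2 = 2704sum_{k≥2} |x_k|^2 ≤ 2704||x||^2, with equality on {x : x_1 = 0}, so ||T|| = 52. For any lambda with |lambda| < 52, set r = lambda/52 (|r| < 1); the vector x = (1, r, r^2, ...) is in l^2 and satisfies T x = 52(r, r^2, ...) = lambda x, so lambda is an eigenvalue. On the boundary |lambda| = 52 the geometric series diverges, so no l^2 eigenvector exists, but these lambda lie in the approximate point spectrum. Hence sigma(T) is the closed disk of radius 52 and sigma_p(T) is the open disk.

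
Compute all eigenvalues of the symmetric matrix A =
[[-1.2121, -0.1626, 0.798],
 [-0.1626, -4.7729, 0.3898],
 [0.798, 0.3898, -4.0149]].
sigma(A) ≈ {-5, -4, -1}

A is real symmetric, so its spectrum consists of real eigenvalues. Expanding the characteristic polynomial of the displayed matrix gives
  det(λ I - A) = p(λ) = λ^3 + (10)λ^2 + (29)λ + (19.9986).
Solving p(λ) = 0 yields eigenvalues ≈ -5, -4, -1. (A is shown rounded to 4 decimals, so these recover the underlying integer eigenvalues to within that precision.)
Verification: the trace of A = -10 equals the sum of eigenvalues -10, and det(A) ≈ -19.9986 matches the eigenvalue product -20.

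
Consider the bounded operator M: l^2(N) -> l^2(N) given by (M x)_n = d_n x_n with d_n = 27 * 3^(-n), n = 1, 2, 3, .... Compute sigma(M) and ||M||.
sigma(M) = {27 * 3^(-n) : n ≥ 1} ∪ {0}; ||M|| = 9

A bounded diagonal operator on l^2 with diagonal entries d_n has spectrum equal to the closure of {d_n : n ≥ 1}: every d_n is an eigenvalue (with eigenvector e_n), so {d_n} ⊂ sigma(M); the spectrum is closed, so its closure is too; and for lambda not in the closure, (M - lambda I) has bounded inverse (the diagonal entries 1/(d_n - lambda) are bounded). For our sequence d_n = 27 * 3^(-n), n = 1, 2, 3, ...:
  - {d_n} = {27 * 3^(-n) : n ≥ 1}; the only limit point is 0
  - closure = {27 * 3^(-n) : n ≥ 1} ∪ {0}
For the norm: a diagonal operator has ||M|| = sup_n |d_n|. Here d_n = 27 * 3^(-n) is positive and decreasing, so sup_n |d_n| = d_1 = 27/3 = 9. So ||M|| = 9.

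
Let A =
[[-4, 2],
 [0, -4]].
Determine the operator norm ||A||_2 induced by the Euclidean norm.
||A||_2 = sqrt((36 + sqrt(272))/2) ≈ 5.1231 (= sqrt(largest eigenvalue of A^T A))

||A||_2 = sigma_max(A) = sqrt(lambda_max(A^T A)). Form the symmetric matrix M = A^T A =
[[16, -8],
 [-8, 20]].
Its characteristic polynomial (trace, determinant of M give the coefficients) is
  p(λ) = det(λ I - M) = λ^2 - 36λ + 256.
For λ^2 - 36λ + 256 the discriminant is 272. It is nonnegative but not a perfect square, so the roots are real and irrational: λ = (36 ± sqrt(272))/2 ≈ 26.2462, 9.7538.
So the eigenvalues of A^T A are ≈ 9.7538, 26.2462 (all ≥ 0, as they must be for A^T A). The largest is λ_max = (36 + sqrt(272))/2 ≈ 26.2462, hence ||A||_2 = sqrt(λ_max) = sqrt((36 + sqrt(272))/2) ≈ 5.1231.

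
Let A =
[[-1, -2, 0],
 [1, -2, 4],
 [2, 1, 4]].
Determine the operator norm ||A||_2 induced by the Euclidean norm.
||A||_2 ≈ 6.0841 (= sqrt(largest eigenvalue of A^T A))

||A||_2 = sigma_max(A) = sqrt(lambda_max(A^T A)). Form the symmetric matrix M = A^T A =
[[6, 2, 12],
 [2, 9, -4],
 [12, -4, 32]].
Its characteristic polynomial (trace, sum of principal 2x2 minors, determinant of M give the coefficients) is
  p(λ) = det(λ I - M) = λ^3 - 47λ^2 + 370λ - 16.
No integer candidate from the rational root theorem (±divisors of 16) is a root, so the roots are irrational. The cubic discriminant is Δ = 98156836 > 0, so there are three distinct real roots. p(0) = -16 and p(1) = 308 have opposite signs, so a root lies in (0, 1); Newton's method refines it to λ ≈ 0.0435. p(9) = 236 and p(10) = -16 have opposite signs, so a root lies in (9, 10); Newton's method refines it to λ ≈ 9.9405. p(37) = -16 and p(38) = 1048 have opposite signs, so a root lies in (37, 38); Newton's method refines it to λ ≈ 37.016. Check (Vieta): the three roots sum to 47, matching tr M = 47.
So the eigenvalues of A^T A are ≈ 0.0435, 9.9405, 37.016 (all ≥ 0, as they must be for A^T A). The largest is λ_max ≈ 37.016, hence ||A||_2 = sqrt(λ_max) ≈ 6.0841.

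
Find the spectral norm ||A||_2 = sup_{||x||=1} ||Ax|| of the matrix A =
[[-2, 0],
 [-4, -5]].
||A||_2 = sqrt((45 + sqrt(1625))/2) ≈ 6.5311 (= sqrt(largest eigenvalue of A^T A))

||A||_2 = sigma_max(A) = sqrt(lambda_max(A^T A)). Form the symmetric matrix M = A^T A =
[[20, 20],
 [20, 25]].
Its characteristic polynomial (trace, determinant of M give the coefficients) is
  p(λ) = det(λ I - M) = λ^2 - 45λ + 100.
For λ^2 - 45λ + 100 the discriminant is 1625. It is nonnegative but not a perfect square, so the roots are real and irrational: λ = (45 ± sqrt(1625))/2 ≈ 42.6556, 2.3444.
So the eigenvalues of A^T A are ≈ 2.3444, 42.6556 (all ≥ 0, as they must be for A^T A). The largest is λ_max = (45 + sqrt(1625))/2 ≈ 42.6556, hence ||A||_2 = sqrt(λ_max) = sqrt((45 + sqrt(1625))/2) ≈ 6.5311.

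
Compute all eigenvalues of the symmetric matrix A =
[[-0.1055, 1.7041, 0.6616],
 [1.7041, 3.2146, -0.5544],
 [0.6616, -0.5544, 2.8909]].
sigma(A) ≈ {-1, 3, 4}

A is real symmetric, so its spectrum consists of real eigenvalues. Expanding the characteristic polynomial of the displayed matrix gives
  det(λ I - A) = p(λ) = λ^3 + (-6)λ^2 + (5)λ + (12).
Solving p(λ) = 0 yields eigenvalues ≈ -1, 3, 4. (A is shown rounded to 4 decimals, so these recover the underlying integer eigenvalues to within that precision.)
Verification: the trace of A = 6 equals the sum of eigenvalues 6, and det(A) ≈ -12.0002 matches the eigenvalue product -12.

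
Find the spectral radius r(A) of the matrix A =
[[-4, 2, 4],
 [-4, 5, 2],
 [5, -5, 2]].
r(A) = (1 + sqrt(65))/2 ≈ 4.5311

The eigenvalues of A are the roots of its characteristic polynomial. With M = A (coefficients from the trace, the sum of principal 2x2 minors, and det A):
  p(λ) = det(λ I - M) = λ^3 - 3λ^2 - 20λ + 64.
By the rational root theorem any rational root is an integer divisor of 64. Testing λ = 4: p(4) = 64 - 48 - 80 + 64 = 0, so λ = 4 is a root. Dividing out (λ - 4) leaves p(λ) = (λ - 4)(λ^2 + λ - 16). For λ^2 + λ - 16 the discriminant is 65. It is nonnegative but not a perfect square, so the roots are real and irrational: λ = (-1 ± sqrt(65))/2 ≈ 3.5311, -4.5311.
Thus the eigenvalues (to 4 decimals) are 3.5311 (modulus 3.5311); -4.5311 (modulus 4.5311); 4 (modulus 4). The spectral radius is the largest modulus: r(A) = (1 + sqrt(65))/2 ≈ 4.5311. (Cross-check: r(A) ≤ ||A||_2 ≈ 10.5507; equality holds whenever A is normal, though it can also hold for some non-normal A.)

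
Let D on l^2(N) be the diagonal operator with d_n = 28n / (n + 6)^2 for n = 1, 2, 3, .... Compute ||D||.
||D|| = 7/6 (attained at n = 6)

For D diagonal, ||D|| = sup_n |d_n|. Treat f(x) = 28x / (x + 6)^2 for real x > 0. By the quotient rule, f'(x) = 28(6 - x)/(x + 6)^3, which is positive for x < 6 and negative for x > 6. So f has a unique maximum at x = 6, and since 6 is a positive integer, the supremum over n ≥ 1 is attained at n = 6: d_6 = 28·6/(6 + 6)^2 = 28·6/144 = 7/6. Hence ||D|| = 7/6.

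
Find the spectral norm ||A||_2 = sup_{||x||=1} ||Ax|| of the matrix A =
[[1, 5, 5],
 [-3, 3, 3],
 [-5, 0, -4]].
||A||_2 ≈ 8.9072 (= sqrt(largest eigenvalue of A^T A))

||A||_2 = sigma_max(A) = sqrt(lambda_max(A^T A)). Form the symmetric matrix M = A^T A =
[[35, -4, 16],
 [-4, 34, 34],
 [16, 34, 50]].
Its characteristic polynomial (trace, sum of principal 2x2 minors, determinant of M give the coefficients) is
  p(λ) = det(λ I - M) = λ^3 - 119λ^2 + 3212λ - 5184.
No integer candidate from the rational root theorem (±divisors of 5184) is a root, so the roots are irrational. The cubic discriminant is Δ = 13543555472 > 0, so there are three distinct real roots. p(1) = -2090 and p(2) = 772 have opposite signs, so a root lies in (1, 2); Newton's method refines it to λ ≈ 1.7222. p(37) = 1402 and p(38) = -92 have opposite signs, so a root lies in (37, 38); Newton's method refines it to λ ≈ 37.9387. p(79) = -1076 and p(80) = 2176 have opposite signs, so a root lies in (79, 80); Newton's method refines it to λ ≈ 79.3391. Check (Vieta): the three roots sum to 119, matching tr M = 119.
So the eigenvalues of A^T A are ≈ 1.7222, 37.9387, 79.3391 (all ≥ 0, as they must be for A^T A). The largest is λ_max ≈ 79.3391, hence ||A||_2 = sqrt(λ_max) ≈ 8.9072.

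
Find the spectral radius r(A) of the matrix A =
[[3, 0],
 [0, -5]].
r(A) = 5

The eigenvalues of A are the roots of its characteristic polynomial. With M = A (coefficients from the trace and determinant):
  p(λ) = det(λ I - M) = λ^2 + 2λ - 15.
For λ^2 + 2λ - 15 the discriminant is 64. It is a perfect square (8^2), so the roots are rational: λ = (-2 ± 8)/2 = 3, -5.
Thus the eigenvalues (to 4 decimals) are 3 (modulus 3); -5 (modulus 5). The spectral radius is the largest modulus: r(A) = 5. (Cross-check: r(A) ≤ ||A||_2 ≈ 5; equality holds whenever A is normal, though it can also hold for some non-normal A.)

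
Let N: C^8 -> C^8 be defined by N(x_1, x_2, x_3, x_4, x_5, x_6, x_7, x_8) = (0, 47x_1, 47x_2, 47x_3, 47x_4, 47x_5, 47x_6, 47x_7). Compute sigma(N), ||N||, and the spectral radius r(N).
sigma(N) = {0}; ||N|| = 47; r(N) = 0. (N is nilpotent with N^8 = 0.)

On C^8, N is a strictly lower-triangular matrix with 47 on the subdiagonal and zeros elsewhere, so its characteristic polynomial is lambda^8 and every eigenvalue is 0: sigma(N) = {0}. For the operator norm, N e_i = 47e_{i+1} for i = 1, ..., 7 and N e_8 = 0, so the singular values of N are 47 (with multiplicity 7) and 0; hence ||N|| = 47. The spectral radius r(N) = max|lambda| = 0. Note ||N|| > r(N) — characteristic of non-normal nilpotent operators. Indeed N^8 = 0.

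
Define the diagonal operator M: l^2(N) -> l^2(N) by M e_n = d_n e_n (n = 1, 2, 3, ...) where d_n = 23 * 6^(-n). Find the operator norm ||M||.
||M|| = 23/6 (attained at n = 1)

For M diagonal, ||M|| = sup_n |d_n|. The sequence d_n = 23 * 6^(-n) is positive and strictly decreasing (ratio 6^(-1) < 1), so the supremum is d_1 = 23/6. Hence ||M|| = 23/6.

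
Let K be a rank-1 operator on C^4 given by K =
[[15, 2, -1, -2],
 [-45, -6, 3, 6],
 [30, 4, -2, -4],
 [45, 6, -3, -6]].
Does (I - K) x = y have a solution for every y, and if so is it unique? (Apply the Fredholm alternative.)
(I - K) is singular (det(I - K) = 0, i.e. 1 ∈ sigma(K)). (I - K) x = y is solvable iff y ⊥ ker((I - K)^*) = span{(15, 2, -1, -2)}, i.e. iff 15y_1 + 2y_2 - y_3 - 2y_4 = 0. When solvable, the solutions are x = y + c·(1, -3, 2, 3), c arbitrary (ker(I - K) = span{(1, -3, 2, 3)}, dimension 1).

K has rank 1, so it is an outer product K = u v^T: every row of K is a multiple of one row vector. Reading off the entries, u = (1, -3, 2, 3) and v = (15, 2, -1, -2) (row i of K equals u_i·v^T). A rank-one matrix u v^T satisfies K u = u (v·u) and kills the (3)-dimensional subspace v^⊥, so its characteristic polynomial is lambda^3 (lambda - v·u) with v·u = tr K = 1. Hence the eigenvalues of I - K are 1 (multiplicity 3) and 1 - (1) = 0, so det(I - K) = 0. (Direct check: I - K =
[[-14, -2, 1, 2],
 [45, 7, -3, -6],
 [-30, -4, 3, 4],
 [-45, -6, 3, 7]]
has determinant 0.) So 1 is an eigenvalue of K and (I - K) is not invertible. The finite-dimensional Fredholm alternative says: either (I - K) is invertible, or ker(I - K) ≠ {0} and then range(I - K) = ker((I - K)^*)^⊥, with dim ker(I - K) = dim ker((I - K)^*). We are in the second case, so we need both kernels. Kernel of I - K: (I - K) u = u - u (v·u) = u - u = 0, so ker(I - K) = span{u} = span{(1, -3, 2, 3)} (it is exactly 1-dimensional because rank(I - K) = 3). Kernel of the adjoint: K is real, so (I - K)^* = I - K^T = I - v u^T, and (I - v u^T) v = v - v (u·v) = 0; hence ker((I - K)^*) = span{v} = span{(15, 2, -1, -2)}. Therefore (I - K) x = y is solvable iff <y, v> = 0, i.e. iff 15y_1 + 2y_2 - y_3 - 2y_4 = 0. When this holds, K y = u (v·y) = 0, so (I - K) y = y and x = y is a particular solution; the full solution set is the line x = y + c·u = y + c·(1, -3, 2, 3), c ∈ C.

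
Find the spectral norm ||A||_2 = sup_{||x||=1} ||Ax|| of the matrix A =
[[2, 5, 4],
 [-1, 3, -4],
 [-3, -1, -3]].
||A||_2 ≈ 7.7888 (= sqrt(largest eigenvalue of A^T A))

||A||_2 = sigma_max(A) = sqrt(lambda_max(A^T A)). Form the symmetric matrix M = A^T A =
[[14, 10, 21],
 [10, 35, 11],
 [21, 11, 41]].
Its characteristic polynomial (trace, sum of principal 2x2 minors, determinant of M give the coefficients) is
  p(λ) = det(λ I - M) = λ^3 - 90λ^2 + 1837λ - 3481.
No integer candidate from the rational root theorem (±divisors of 3481) is a root, so the roots are irrational. The cubic discriminant is Δ = 2419158281 > 0, so there are three distinct real roots. p(2) = -159 and p(3) = 1247 have opposite signs, so a root lies in (2, 3); Newton's method refines it to λ ≈ 2.1074. p(27) = 191 and p(28) = -653 have opposite signs, so a root lies in (27, 28); Newton's method refines it to λ ≈ 27.2279. p(60) = -1261 and p(61) = 667 have opposite signs, so a root lies in (60, 61); Newton's method refines it to λ ≈ 60.6646. Check (Vieta): the three roots sum to 90, matching tr M = 90.
So the eigenvalues of A^T A are ≈ 2.1074, 27.2279, 60.6646 (all ≥ 0, as they must be for A^T A). The largest is λ_max ≈ 60.6646, hence ||A||_2 = sqrt(λ_max) ≈ 7.7888.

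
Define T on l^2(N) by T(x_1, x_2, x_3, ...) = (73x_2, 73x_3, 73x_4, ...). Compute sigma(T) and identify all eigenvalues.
sigma(T) = closed disk {z in C : |z| ≤ 73}; sigma_p(T) = open disk {z in C : |z| < 73}

Note T = 73·V where V is the unit left shift (V x)_k = x_{k+1}; so sigma(T) = 73·sigma(V) and ||T|| = 73||V||. ||T x||^2 = 5329sum_{k≥2} |x_k|^2 ≤ 5329||x||^2, with equality on {x : x_1 = 0}, so ||T|| = 73. For any lambda with |lambda| < 73, set r = lambda/73 (|r| < 1); the vector x = (1, r, r^2, ...) is in l^2 and satisfies T x = 73(r, r^2, ...) = lambda x, so lambda is an eigenvalue. On the boundary |lambda| = 73 the geometric series diverges, so no l^2 eigenvector exists, but these lambda lie in the approximate point spectrum. Hence sigma(T) is the closed disk of radius 73 and sigma_p(T) is the open disk.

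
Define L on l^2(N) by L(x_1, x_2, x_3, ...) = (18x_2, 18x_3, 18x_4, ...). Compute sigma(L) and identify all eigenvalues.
sigma(L) = closed disk {z in C : |z| ≤ 18}; sigma_p(L) = open disk {z in C : |z| < 18}

Note L = 18·V where V is the unit left shift (V x)_k = x_{k+1}; so sigma(L) = 18·sigma(V) and ||L|| = 18||V||. ||L x||^2 = 324sum_{k≥2} |x_k|^2 ≤ 324||x||^2, with equality on {x : x_1 = 0}, so ||L|| = 18. For any lambda with |lambda| < 18, set r = lambda/18 (|r| < 1); the vector x = (1, r, r^2, ...) is in l^2 and satisfies L x = 18(r, r^2, ...) = lambda x, so lambda is an eigenvalue. On the boundary |lambda| = 18 the geometric series diverges, so no l^2 eigenvector exists, but these lambda lie in the approximate point spectrum. Hence sigma(L) is the closed disk of radius 18 and sigma_p(L) is the open disk.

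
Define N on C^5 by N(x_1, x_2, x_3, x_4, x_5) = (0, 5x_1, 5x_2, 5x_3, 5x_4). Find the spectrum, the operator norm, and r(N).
sigma(N) = {0}; ||N|| = 5; r(N) = 0. (N is nilpotent with N^5 = 0.)

On C^5, N is a strictly lower-triangular matrix with 5 on the subdiagonal and zeros elsewhere, so its characteristic polynomial is lambda^5 and every eigenvalue is 0: sigma(N) = {0}. For the operator norm, N e_i = 5e_{i+1} for i = 1, ..., 4 and N e_5 = 0, so the singular values of N are 5 (with multiplicity 4) and 0; hence ||N|| = 5. The spectral radius r(N) = max|lambda| = 0. Note ||N|| > r(N) — characteristic of non-normal nilpotent operators. Indeed N^5 = 0.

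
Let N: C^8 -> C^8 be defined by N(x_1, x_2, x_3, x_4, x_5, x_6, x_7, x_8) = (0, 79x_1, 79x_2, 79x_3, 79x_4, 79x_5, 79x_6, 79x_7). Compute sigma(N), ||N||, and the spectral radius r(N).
sigma(N) = {0}; ||N|| = 79; r(N) = 0. (N is nilpotent with N^8 = 0.)

On C^8, N is a strictly lower-triangular matrix with 79 on the subdiagonal and zeros elsewhere, so its characteristic polynomial is lambda^8 and every eigenvalue is 0: sigma(N) = {0}. For the operator norm, N e_i = 79e_{i+1} for i = 1, ..., 7 and N e_8 = 0, so the singular values of N are 79 (with multiplicity 7) and 0; hence ||N|| = 79. The spectral radius r(N) = max|lambda| = 0. Note ||N|| > r(N) — characteristic of non-normal nilpotent operators. Indeed N^8 = 0.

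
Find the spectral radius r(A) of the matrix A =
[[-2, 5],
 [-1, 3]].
r(A) = (1 + sqrt(5))/2 ≈ 1.618

The eigenvalues of A are the roots of its characteristic polynomial. With M = A (coefficients from the trace and determinant):
  p(λ) = det(λ I - M) = λ^2 - λ - 1.
For λ^2 - λ - 1 the discriminant is 5. It is nonnegative but not a perfect square, so the roots are real and irrational: λ = (1 ± sqrt(5))/2 ≈ 1.618, -0.618.
Thus the eigenvalues (to 4 decimals) are 1.618 (modulus 1.618); -0.618 (modulus 0.618). The spectral radius is the largest modulus: r(A) = (1 + sqrt(5))/2 ≈ 1.618. (Cross-check: r(A) ≤ ||A||_2 ≈ 6.2429; equality holds whenever A is normal, though it can also hold for some non-normal A.)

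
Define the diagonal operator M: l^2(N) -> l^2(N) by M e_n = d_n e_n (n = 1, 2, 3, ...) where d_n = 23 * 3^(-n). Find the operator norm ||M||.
||M|| = 23/3 (attained at n = 1)

For M diagonal, ||M|| = sup_n |d_n|. The sequence d_n = 23 * 3^(-n) is positive and strictly decreasing (ratio 3^(-1) < 1), so the supremum is d_1 = 23/3. Hence ||M|| = 23/3.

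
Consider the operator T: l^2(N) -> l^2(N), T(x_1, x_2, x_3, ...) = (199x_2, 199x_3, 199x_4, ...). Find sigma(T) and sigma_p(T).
sigma(T) = closed disk {z in C : |z| ≤ 199}; sigma_p(T) = open disk {z in C : |z| < 199}

Note T = 199·V where V is the unit left shift (V x)_k = x_{k+1}; so sigma(T) = 199·sigma(V) and ||T|| = 199||V||. ||T x||^2 = 39601sum_{k≥2} |x_k|^2 ≤ 39601||x||^2, with equality on {x : x_1 = 0}, so ||T|| = 199. For any lambda with |lambda| < 199, set r = lambda/199 (|r| < 1); the vector x = (1, r, r^2, ...) is in l^2 and satisfies T x = 199(r, r^2, ...) = lambda x, so lambda is an eigenvalue. On the boundary |lambda| = 199 the geometric series diverges, so no l^2 eigenvector exists, but these lambda lie in the approximate point spectrum. Hence sigma(T) is the closed disk of radius 199 and sigma_p(T) is the open disk.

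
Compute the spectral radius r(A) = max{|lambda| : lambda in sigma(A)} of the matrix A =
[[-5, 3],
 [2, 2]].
r(A) = (3 + sqrt(73))/2 ≈ 5.772

The eigenvalues of A are the roots of its characteristic polynomial. With M = A (coefficients from the trace and determinant):
  p(λ) = det(λ I - M) = λ^2 + 3λ - 16.
For λ^2 + 3λ - 16 the discriminant is 73. It is nonnegative but not a perfect square, so the roots are real and irrational: λ = (-3 ± sqrt(73))/2 ≈ 2.772, -5.772.
Thus the eigenvalues (to 4 decimals) are 2.772 (modulus 2.772); -5.772 (modulus 5.772). The spectral radius is the largest modulus: r(A) = (3 + sqrt(73))/2 ≈ 5.772. (Cross-check: r(A) ≤ ||A||_2 ≈ 5.8823; equality holds whenever A is normal, though it can also hold for some non-normal A.)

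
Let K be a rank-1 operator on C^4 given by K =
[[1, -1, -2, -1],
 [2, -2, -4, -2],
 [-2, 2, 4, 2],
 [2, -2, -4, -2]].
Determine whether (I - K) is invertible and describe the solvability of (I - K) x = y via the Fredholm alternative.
(I - K) is singular (det(I - K) = 0, i.e. 1 ∈ sigma(K)). (I - K) x = y is solvable iff y ⊥ ker((I - K)^*) = span{(1, -1, -2, -1)}, i.e. iff y_1 - y_2 - 2y_3 - y_4 = 0. When solvable, the solutions are x = y + c·(1, 2, -2, 2), c arbitrary (ker(I - K) = span{(1, 2, -2, 2)}, dimension 1).

K has rank 1, so it is an outer product K = u v^T: every row of K is a multiple of one row vector. Reading off the entries, u = (1, 2, -2, 2) and v = (1, -1, -2, -1) (row i of K equals u_i·v^T). A rank-one matrix u v^T satisfies K u = u (v·u) and kills the (3)-dimensional subspace v^⊥, so its characteristic polynomial is lambda^3 (lambda - v·u) with v·u = tr K = 1. Hence the eigenvalues of I - K are 1 (multiplicity 3) and 1 - (1) = 0, so det(I - K) = 0. (Direct check: I - K =
[[0, 1, 2, 1],
 [-2, 3, 4, 2],
 [2, -2, -3, -2],
 [-2, 2, 4, 3]]
has determinant 0.) So 1 is an eigenvalue of K and (I - K) is not invertible. The finite-dimensional Fredholm alternative says: either (I - K) is invertible, or ker(I - K) ≠ {0} and then range(I - K) = ker((I - K)^*)^⊥, with dim ker(I - K) = dim ker((I - K)^*). We are in the second case, so we need both kernels. Kernel of I - K: (I - K) u = u - u (v·u) = u - u = 0, so ker(I - K) = span{u} = span{(1, 2, -2, 2)} (it is exactly 1-dimensional because rank(I - K) = 3). Kernel of the adjoint: K is real, so (I - K)^* = I - K^T = I - v u^T, and (I - v u^T) v = v - v (u·v) = 0; hence ker((I - K)^*) = span{v} = span{(1, -1, -2, -1)}. Therefore (I - K) x = y is solvable iff <y, v> = 0, i.e. iff y_1 - y_2 - 2y_3 - y_4 = 0. When this holds, K y = u (v·y) = 0, so (I - K) y = y and x = y is a particular solution; the full solution set is the line x = y + c·u = y + c·(1, 2, -2, 2), c ∈ C.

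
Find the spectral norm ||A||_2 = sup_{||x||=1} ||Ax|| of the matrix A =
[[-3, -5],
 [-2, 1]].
||A||_2 = sqrt((39 + sqrt(845))/2) ≈ 5.8339 (= sqrt(largest eigenvalue of A^T A))

||A||_2 = sigma_max(A) = sqrt(lambda_max(A^T A)). Form the symmetric matrix M = A^T A =
[[13, 13],
 [13, 26]].
Its characteristic polynomial (trace, determinant of M give the coefficients) is
  p(λ) = det(λ I - M) = λ^2 - 39λ + 169.
For λ^2 - 39λ + 169 the discriminant is 845. It is nonnegative but not a perfect square, so the roots are real and irrational: λ = (39 ± sqrt(845))/2 ≈ 34.0344, 4.9656.
So the eigenvalues of A^T A are ≈ 4.9656, 34.0344 (all ≥ 0, as they must be for A^T A). The largest is λ_max = (39 + sqrt(845))/2 ≈ 34.0344, hence ||A||_2 = sqrt(λ_max) = sqrt((39 + sqrt(845))/2) ≈ 5.8339.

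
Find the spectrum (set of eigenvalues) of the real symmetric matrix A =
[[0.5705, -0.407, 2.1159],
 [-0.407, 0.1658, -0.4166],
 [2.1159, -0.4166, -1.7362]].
sigma(A) ≈ {-3, 0, 2}

A is real symmetric, so its spectrum consists of real eigenvalues. Expanding the characteristic polynomial of the displayed matrix gives
  det(λ I - A) = p(λ) = λ^3 + (1)λ^2 + (-6)λ + (0).
Solving p(λ) = 0 yields eigenvalues ≈ -3, 0, 2. (A is shown rounded to 4 decimals, so these recover the underlying integer eigenvalues to within that precision.)
Verification: the trace of A = -1 equals the sum of eigenvalues -1, and det(A) ≈ -0.0004 matches the eigenvalue product 0.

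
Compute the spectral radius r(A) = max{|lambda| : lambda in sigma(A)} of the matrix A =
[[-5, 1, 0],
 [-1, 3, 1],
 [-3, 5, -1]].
r(A) ≈ 4.9637

The eigenvalues of A are the roots of its characteristic polynomial. With M = A (coefficients from the trace, the sum of principal 2x2 minors, and det A):
  p(λ) = det(λ I - M) = λ^3 + 3λ^2 - 17λ - 36.
No integer candidate from the rational root theorem (±divisors of 36) is a root, so the roots are irrational. The cubic discriminant is Δ = 24197 > 0, so there are three distinct real roots. p(-5) = -1 and p(-4) = 16 have opposite signs, so a root lies in (-5, -4); Newton's method refines it to λ ≈ -4.9637. p(-2) = 2 and p(-1) = -17 have opposite signs, so a root lies in (-2, -1); Newton's method refines it to λ ≈ -1.8846. p(3) = -33 and p(4) = 8 have opposite signs, so a root lies in (3, 4); Newton's method refines it to λ ≈ 3.8483. Check (Vieta): the three roots sum to -3, matching tr M = -3.
Thus the eigenvalues (to 4 decimals) are -4.9637 (modulus 4.9637); -1.8846 (modulus 1.8846); 3.8483 (modulus 3.8483). The spectral radius is the largest modulus: r(A) ≈ 4.9637. (Cross-check: r(A) ≤ ||A||_2 ≈ 7.6251; equality holds whenever A is normal, though it can also hold for some non-normal A.)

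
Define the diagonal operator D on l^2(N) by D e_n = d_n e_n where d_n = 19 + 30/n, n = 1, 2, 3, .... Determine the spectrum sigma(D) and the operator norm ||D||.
sigma(D) = {19 + 30/n : n ≥ 1} ∪ {19}; ||D|| = 49

A bounded diagonal operator on l^2 with diagonal entries d_n has spectrum equal to the closure of {d_n : n ≥ 1}: every d_n is an eigenvalue (with eigenvector e_n), so {d_n} ⊂ sigma(D); the spectrum is closed, so its closure is too; and for lambda not in the closure, (D - lambda I) has bounded inverse (the diagonal entries 1/(d_n - lambda) are bounded). For our sequence d_n = 19 + 30/n, n = 1, 2, 3, ...:
  - {d_n} = {19 + 30/n : n ≥ 1}; the only limit point is 19
  - closure = {19 + 30/n : n ≥ 1} ∪ {19}
For the norm: a diagonal operator has ||D|| = sup_n |d_n|. Here d_n = 19 + 30/n is positive and decreasing, so sup_n |d_n| = d_1 = 19 + 30 = 49. So ||D|| = 49.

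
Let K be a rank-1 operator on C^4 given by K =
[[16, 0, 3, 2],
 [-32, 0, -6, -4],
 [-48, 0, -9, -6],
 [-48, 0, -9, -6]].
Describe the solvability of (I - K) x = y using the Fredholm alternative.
(I - K) is singular (det(I - K) = 0, i.e. 1 ∈ sigma(K)). (I - K) x = y is solvable iff y ⊥ ker((I - K)^*) = span{(16, 0, 3, 2)}, i.e. iff 16y_1 + 3y_3 + 2y_4 = 0. When solvable, the solutions are x = y + c·(1, -2, -3, -3), c arbitrary (ker(I - K) = span{(1, -2, -3, -3)}, dimension 1).

K has rank 1, so it is an outer product K = u v^T: every row of K is a multiple of one row vector. Reading off the entries, u = (1, -2, -3, -3) and v = (16, 0, 3, 2) (row i of K equals u_i·v^T). A rank-one matrix u v^T satisfies K u = u (v·u) and kills the (3)-dimensional subspace v^⊥, so its characteristic polynomial is lambda^3 (lambda - v·u) with v·u = tr K = 1. Hence the eigenvalues of I - K are 1 (multiplicity 3) and 1 - (1) = 0, so det(I - K) = 0. (Direct check: I - K =
[[-15, 0, -3, -2],
 [32, 1, 6, 4],
 [48, 0, 10, 6],
 [48, 0, 9, 7]]
has determinant 0.) So 1 is an eigenvalue of K and (I - K) is not invertible. The finite-dimensional Fredholm alternative says: either (I - K) is invertible, or ker(I - K) ≠ {0} and then range(I - K) = ker((I - K)^*)^⊥, with dim ker(I - K) = dim ker((I - K)^*). We are in the second case, so we need both kernels. Kernel of I - K: (I - K) u = u - u (v·u) = u - u = 0, so ker(I - K) = span{u} = span{(1, -2, -3, -3)} (it is exactly 1-dimensional because rank(I - K) = 3). Kernel of the adjoint: K is real, so (I - K)^* = I - K^T = I - v u^T, and (I - v u^T) v = v - v (u·v) = 0; hence ker((I - K)^*) = span{v} = span{(16, 0, 3, 2)}. Therefore (I - K) x = y is solvable iff <y, v> = 0, i.e. iff 16y_1 + 3y_3 + 2y_4 = 0. When this holds, K y = u (v·y) = 0, so (I - K) y = y and x = y is a particular solution; the full solution set is the line x = y + c·u = y + c·(1, -2, -3, -3), c ∈ C.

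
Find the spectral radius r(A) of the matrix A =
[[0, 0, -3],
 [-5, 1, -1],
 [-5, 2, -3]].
r(A) ≈ 4.7176

The eigenvalues of A are the roots of its characteristic polynomial. With M = A (coefficients from the trace, the sum of principal 2x2 minors, and det A):
  p(λ) = det(λ I - M) = λ^3 + 2λ^2 - 16λ - 15.
No integer candidate from the rational root theorem (±divisors of 15) is a root, so the roots are irrational. The cubic discriminant is Δ = 20453 > 0, so there are three distinct real roots. p(-5) = -10 and p(-4) = 17 have opposite signs, so a root lies in (-5, -4); Newton's method refines it to λ ≈ -4.7176. p(-1) = 2 and p(0) = -15 have opposite signs, so a root lies in (-1, 0); Newton's method refines it to λ ≈ -0.8831. p(3) = -18 and p(4) = 17 have opposite signs, so a root lies in (3, 4); Newton's method refines it to λ ≈ 3.6006. Check (Vieta): the three roots sum to -2, matching tr M = -2.
Thus the eigenvalues (to 4 decimals) are -4.7176 (modulus 4.7176); -0.8831 (modulus 0.8831); 3.6006 (modulus 3.6006). The spectral radius is the largest modulus: r(A) ≈ 4.7176. (Cross-check: r(A) ≤ ||A||_2 ≈ 8.0258; equality holds whenever A is normal, though it can also hold for some non-normal A.)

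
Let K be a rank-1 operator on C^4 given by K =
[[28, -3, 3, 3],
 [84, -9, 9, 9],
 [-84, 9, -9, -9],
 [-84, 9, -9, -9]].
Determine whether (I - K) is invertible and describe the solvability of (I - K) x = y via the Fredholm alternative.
(I - K) is singular (det(I - K) = 0, i.e. 1 ∈ sigma(K)). (I - K) x = y is solvable iff y ⊥ ker((I - K)^*) = span{(28, -3, 3, 3)}, i.e. iff 28y_1 - 3y_2 + 3y_3 + 3y_4 = 0. When solvable, the solutions are x = y + c·(1, 3, -3, -3), c arbitrary (ker(I - K) = span{(1, 3, -3, -3)}, dimension 1).

K has rank 1, so it is an outer product K = u v^T: every row of K is a multiple of one row vector. Reading off the entries, u = (1, 3, -3, -3) and v = (28, -3, 3, 3) (row i of K equals u_i·v^T). A rank-one matrix u v^T satisfies K u = u (v·u) and kills the (3)-dimensional subspace v^⊥, so its characteristic polynomial is lambda^3 (lambda - v·u) with v·u = tr K = 1. Hence the eigenvalues of I - K are 1 (multiplicity 3) and 1 - (1) = 0, so det(I - K) = 0. (Direct check: I - K =
[[-27, 3, -3, -3],
 [-84, 10, -9, -9],
 [84, -9, 10, 9],
 [84, -9, 9, 10]]
has determinant 0.) So 1 is an eigenvalue of K and (I - K) is not invertible. The finite-dimensional Fredholm alternative says: either (I - K) is invertible, or ker(I - K) ≠ {0} and then range(I - K) = ker((I - K)^*)^⊥, with dim ker(I - K) = dim ker((I - K)^*). We are in the second case, so we need both kernels. Kernel of I - K: (I - K) u = u - u (v·u) = u - u = 0, so ker(I - K) = span{u} = span{(1, 3, -3, -3)} (it is exactly 1-dimensional because rank(I - K) = 3). Kernel of the adjoint: K is real, so (I - K)^* = I - K^T = I - v u^T, and (I - v u^T) v = v - v (u·v) = 0; hence ker((I - K)^*) = span{v} = span{(28, -3, 3, 3)}. Therefore (I - K) x = y is solvable iff <y, v> = 0, i.e. iff 28y_1 - 3y_2 + 3y_3 + 3y_4 = 0. When this holds, K y = u (v·y) = 0, so (I - K) y = y and x = y is a particular solution; the full solution set is the line x = y + c·u = y + c·(1, 3, -3, -3), c ∈ C.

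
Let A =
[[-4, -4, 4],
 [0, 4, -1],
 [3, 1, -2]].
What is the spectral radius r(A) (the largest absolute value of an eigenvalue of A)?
r(A) ≈ 6.4082

The eigenvalues of A are the roots of its characteristic polynomial. With M = A (coefficients from the trace, the sum of principal 2x2 minors, and det A):
  p(λ) = det(λ I - M) = λ^3 + 2λ^2 - 27λ + 8.
No integer candidate from the rational root theorem (±divisors of 8) is a root, so the roots are irrational. The cubic discriminant is Δ = 71888 > 0, so there are three distinct real roots. p(-7) = -48 and p(-6) = 26 have opposite signs, so a root lies in (-7, -6); Newton's method refines it to λ ≈ -6.4082. p(0) = 8 and p(1) = -16 have opposite signs, so a root lies in (0, 1); Newton's method refines it to λ ≈ 0.3042. p(4) = -4 and p(5) = 48 have opposite signs, so a root lies in (4, 5); Newton's method refines it to λ ≈ 4.104. Check (Vieta): the three roots sum to -2, matching tr M = -2.
Thus the eigenvalues (to 4 decimals) are -6.4082 (modulus 6.4082); 0.3042 (modulus 0.3042); 4.104 (modulus 4.104). The spectral radius is the largest modulus: r(A) ≈ 6.4082. (Cross-check: r(A) ≤ ||A||_2 ≈ 8.2829; equality holds whenever A is normal, though it can also hold for some non-normal A.)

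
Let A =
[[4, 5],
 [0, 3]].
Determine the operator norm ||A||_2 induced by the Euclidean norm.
||A||_2 = sqrt((50 + sqrt(1924))/2) ≈ 6.8507 (= sqrt(largest eigenvalue of A^T A))

||A||_2 = sigma_max(A) = sqrt(lambda_max(A^T A)). Form the symmetric matrix M = A^T A =
[[16, 20],
 [20, 34]].
Its characteristic polynomial (trace, determinant of M give the coefficients) is
  p(λ) = det(λ I - M) = λ^2 - 50λ + 144.
For λ^2 - 50λ + 144 the discriminant is 1924. It is nonnegative but not a perfect square, so the roots are real and irrational: λ = (50 ± sqrt(1924))/2 ≈ 46.9317, 3.0683.
So the eigenvalues of A^T A are ≈ 3.0683, 46.9317 (all ≥ 0, as they must be for A^T A). The largest is λ_max = (50 + sqrt(1924))/2 ≈ 46.9317, hence ||A||_2 = sqrt(λ_max) = sqrt((50 + sqrt(1924))/2) ≈ 6.8507.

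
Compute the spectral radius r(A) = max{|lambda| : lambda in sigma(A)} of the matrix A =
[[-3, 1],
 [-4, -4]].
r(A) = 4

The eigenvalues of A are the roots of its characteristic polynomial. With M = A (coefficients from the trace and determinant):
  p(λ) = det(λ I - M) = λ^2 + 7λ + 16.
For λ^2 + 7λ + 16 the discriminant is -15. It is negative, so the roots are the complex-conjugate pair λ = -7/2 ± (sqrt(15)/2) i ≈ -3.5 ± 1.9365i. For a conjugate pair the product of the roots equals the constant term, so |λ|^2 = 16 and |λ| = sqrt(16) = 4.
Thus the eigenvalues (to 4 decimals) are -3.5 ± 1.9365i (modulus 4). The spectral radius is the largest modulus: r(A) = 4. (Cross-check: r(A) ≤ ||A||_2 ≈ 5.8823; equality holds whenever A is normal, though it can also hold for some non-normal A.)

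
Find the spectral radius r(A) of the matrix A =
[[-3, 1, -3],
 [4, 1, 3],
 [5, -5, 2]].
r(A) ≈ 4.5988

The eigenvalues of A are the roots of its characteristic polynomial. With M = A (coefficients from the trace, the sum of principal 2x2 minors, and det A):
  p(λ) = det(λ I - M) = λ^3 + 19λ - 31.
No integer candidate from the rational root theorem (±divisors of 31) is a root, so the roots are irrational. The cubic discriminant is Δ = -53383 < 0, so there is one real root and a complex-conjugate pair. p(1) = -11 and p(2) = 15 have opposite signs, so a root lies in (1, 2); Newton's method refines it to λ ≈ 1.4658. Dividing out (λ - (1.4658)) leaves approximately λ^2 + 1.4658λ + 21.1486. For λ^2 + 1.4658λ + 21.1486 the discriminant is -82.4459. It is negative, so the remaining roots are the complex-conjugate pair λ ≈ -0.7329 ± 4.54i. Their product equals the constant term, so |λ|^2 ≈ 21.1486 and |λ| ≈ 4.5988.
Thus the eigenvalues (to 4 decimals) are 1.4658 (modulus 1.4658); -0.7329 ± 4.54i (modulus 4.5988). The spectral radius is the largest modulus: r(A) ≈ 4.5988. (Cross-check: r(A) ≤ ||A||_2 ≈ 9.0543; equality holds whenever A is normal, though it can also hold for some non-normal A.)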